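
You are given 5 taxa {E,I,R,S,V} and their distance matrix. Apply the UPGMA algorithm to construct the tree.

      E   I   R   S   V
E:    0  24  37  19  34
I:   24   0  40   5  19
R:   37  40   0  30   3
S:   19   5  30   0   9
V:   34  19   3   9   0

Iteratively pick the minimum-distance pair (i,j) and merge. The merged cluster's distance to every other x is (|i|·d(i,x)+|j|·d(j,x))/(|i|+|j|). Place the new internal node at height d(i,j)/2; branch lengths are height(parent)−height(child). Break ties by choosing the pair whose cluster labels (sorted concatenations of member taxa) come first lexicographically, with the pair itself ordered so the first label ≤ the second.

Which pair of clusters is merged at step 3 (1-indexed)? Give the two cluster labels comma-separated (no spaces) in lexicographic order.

E,IS

1. join R+V (d=3) ⇒ RV; edges |R|=3/2, |V|=3/2
  updated: d(E,RV)=71/2, d(I,RV)=59/2, d(RV,S)=39/2
2. join I+S (d=5) ⇒ IS; edges |I|=5/2, |S|=5/2
  updated: d(E,IS)=43/2, d(IS,RV)=49/2
3. join E+IS (d=43/2) ⇒ EIS; edges |E|=43/4, |IS|=33/4
  updated: d(EIS,RV)=169/6
4. join EIS+RV (d=169/6) ⇒ EIRSV; edges |EIS|=10/3, |RV|=151/12
final tree: ((E:43/4,(I:5/2,S:5/2):33/4):10/3,(R:3/2,V:3/2):151/12)
total length: 515/12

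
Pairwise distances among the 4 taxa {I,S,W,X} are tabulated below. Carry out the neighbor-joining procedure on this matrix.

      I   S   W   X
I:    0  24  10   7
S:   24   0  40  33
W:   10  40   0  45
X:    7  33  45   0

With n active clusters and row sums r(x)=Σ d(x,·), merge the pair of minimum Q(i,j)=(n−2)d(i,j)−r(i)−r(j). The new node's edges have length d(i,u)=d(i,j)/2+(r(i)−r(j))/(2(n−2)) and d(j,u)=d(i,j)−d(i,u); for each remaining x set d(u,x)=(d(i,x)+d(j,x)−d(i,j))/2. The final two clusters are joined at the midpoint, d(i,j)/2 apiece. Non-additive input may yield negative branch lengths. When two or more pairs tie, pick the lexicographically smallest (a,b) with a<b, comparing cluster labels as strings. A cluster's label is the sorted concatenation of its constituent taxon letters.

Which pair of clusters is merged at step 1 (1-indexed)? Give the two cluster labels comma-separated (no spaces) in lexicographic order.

I,W

step 1: merge (I,W) at d=10, Q=-116; branch lengths I→-17/2, W→37/2; new cluster IW
  updated: d(IW,S)=27, d(IW,X)=21
step 2: merge (IW,S) at d=27, Q=-81; branch lengths IW→15/2, S→39/2; new cluster ISW
  updated: d(ISW,X)=27/2
step 3: merge (ISW,X) at d=27/2; branch lengths ISW→27/4, X→27/4; new cluster ISWX
final tree: (((I:-17/2,W:37/2):15/2,S:39/2):27/4,X:27/4)
total length: 101/2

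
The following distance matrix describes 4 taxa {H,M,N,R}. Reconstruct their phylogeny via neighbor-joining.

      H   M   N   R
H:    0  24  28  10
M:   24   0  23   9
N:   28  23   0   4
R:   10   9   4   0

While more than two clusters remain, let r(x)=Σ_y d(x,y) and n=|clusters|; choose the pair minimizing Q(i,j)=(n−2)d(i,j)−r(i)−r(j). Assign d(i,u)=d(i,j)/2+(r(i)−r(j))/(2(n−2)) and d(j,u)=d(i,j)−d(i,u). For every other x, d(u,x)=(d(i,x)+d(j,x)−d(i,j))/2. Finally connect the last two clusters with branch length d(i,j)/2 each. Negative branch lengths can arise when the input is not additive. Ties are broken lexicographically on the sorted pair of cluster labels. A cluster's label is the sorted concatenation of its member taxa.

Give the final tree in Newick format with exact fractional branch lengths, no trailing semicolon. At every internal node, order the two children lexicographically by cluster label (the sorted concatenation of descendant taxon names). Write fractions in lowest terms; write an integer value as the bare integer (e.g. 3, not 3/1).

(((H:27/2,M:21/2):7/2,N:10):-3,R:-3)

step 1: merge (H,M) at d=24, Q=-70; branch lengths H→27/2, M→21/2; new cluster HM
  updated: d(HM,N)=27/2, d(HM,R)=-5/2
step 2: merge (HM,N) at d=27/2, Q=-15; branch lengths HM→7/2, N→10; new cluster HMN
  updated: d(HMN,R)=-6
step 3: merge (HMN,R) at d=-6; branch lengths HMN→-3, R→-3; new cluster HMNR
final tree: (((H:27/2,M:21/2):7/2,N:10):-3,R:-3)
total length: 63/2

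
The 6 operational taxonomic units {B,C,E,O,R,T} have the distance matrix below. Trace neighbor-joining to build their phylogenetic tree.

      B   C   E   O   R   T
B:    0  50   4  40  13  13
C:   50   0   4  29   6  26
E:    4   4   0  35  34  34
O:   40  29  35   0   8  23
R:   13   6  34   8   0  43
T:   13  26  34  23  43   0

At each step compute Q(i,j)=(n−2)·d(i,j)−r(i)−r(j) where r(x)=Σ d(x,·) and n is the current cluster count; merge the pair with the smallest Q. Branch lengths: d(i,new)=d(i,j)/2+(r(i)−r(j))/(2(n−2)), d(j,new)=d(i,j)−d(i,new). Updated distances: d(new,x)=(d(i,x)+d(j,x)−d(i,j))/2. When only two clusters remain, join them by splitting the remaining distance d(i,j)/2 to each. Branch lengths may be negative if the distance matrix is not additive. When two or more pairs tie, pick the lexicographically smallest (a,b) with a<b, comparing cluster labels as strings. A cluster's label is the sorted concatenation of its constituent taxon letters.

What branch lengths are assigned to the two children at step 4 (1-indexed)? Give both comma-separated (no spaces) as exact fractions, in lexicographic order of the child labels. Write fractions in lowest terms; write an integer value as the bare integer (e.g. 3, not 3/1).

59/8,9

1. join B+E (d=4, Q=-215) ⇒ BE; edges |B|=25/8, |E|=7/8
  updated: d(BE,C)=25, d(BE,O)=71/2, d(BE,R)=43/2, d(BE,T)=43/2
2. join BE+T (d=43/2, Q=-305/2) ⇒ BET; edges |BE|=109/12, |T|=149/12
  updated: d(BET,C)=59/4, d(BET,O)=37/2, d(BET,R)=43/2
3. join BET+C (d=59/4, Q=-75) ⇒ BCET; edges |BET|=69/8, |C|=49/8
  updated: d(BCET,O)=131/8, d(BCET,R)=51/8
4. join BCET+O (d=131/8, Q=-123/4) ⇒ BCEOT; edges |BCET|=59/8, |O|=9
  updated: d(BCEOT,R)=-1
5. join BCEOT+R (d=-1) ⇒ BCEORT; edges |BCEOT|=-1/2, |R|=-1/2
final tree: (((((B:25/8,E:7/8):109/12,T:149/12):69/8,C:49/8):59/8,O:9):-1/2,R:-1/2)
total length: 445/8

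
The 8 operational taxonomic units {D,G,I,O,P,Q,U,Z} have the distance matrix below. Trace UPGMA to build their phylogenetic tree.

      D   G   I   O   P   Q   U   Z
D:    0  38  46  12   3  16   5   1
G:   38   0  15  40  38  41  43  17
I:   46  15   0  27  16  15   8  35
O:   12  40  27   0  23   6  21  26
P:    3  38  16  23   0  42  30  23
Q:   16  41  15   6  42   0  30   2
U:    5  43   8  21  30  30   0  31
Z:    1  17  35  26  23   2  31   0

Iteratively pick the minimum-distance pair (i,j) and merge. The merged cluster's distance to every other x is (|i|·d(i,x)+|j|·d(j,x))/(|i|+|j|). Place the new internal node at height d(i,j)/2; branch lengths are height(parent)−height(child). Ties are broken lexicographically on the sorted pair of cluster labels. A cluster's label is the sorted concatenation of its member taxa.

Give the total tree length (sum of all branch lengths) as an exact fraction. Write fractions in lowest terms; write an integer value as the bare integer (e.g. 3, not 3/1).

29411/420

iteration 1: select D,Z (d=1); attach at lengths (1/2, 1/2); label the merged cluster DZ
  updated: d(DZ,G)=55/2, d(DZ,I)=81/2, d(DZ,O)=19, d(DZ,P)=13, d(DZ,Q)=9, d(DZ,U)=18
iteration 2: select O,Q (d=6); attach at lengths (3, 3); label the merged cluster OQ
  updated: d(DZ,OQ)=14, d(G,OQ)=81/2, d(I,OQ)=21, d(OQ,P)=65/2, d(OQ,U)=51/2
iteration 3: select I,U (d=8); attach at lengths (4, 4); label the merged cluster IU
  updated: d(DZ,IU)=117/4, d(G,IU)=29, d(IU,OQ)=93/4, d(IU,P)=23
iteration 4: select DZ,P (d=13); attach at lengths (6, 13/2); label the merged cluster DPZ
  updated: d(DPZ,G)=31, d(DPZ,IU)=163/6, d(DPZ,OQ)=121/6
iteration 5: select DPZ,OQ (d=121/6); attach at lengths (43/12, 85/12); label the merged cluster DOPQZ
  updated: d(DOPQZ,G)=174/5, d(DOPQZ,IU)=128/5
iteration 6: select DOPQZ,IU (d=128/5); attach at lengths (163/60, 44/5); label the merged cluster DIOPQUZ
  updated: d(DIOPQUZ,G)=232/7
iteration 7: select DIOPQUZ,G (d=232/7); attach at lengths (132/35, 116/7); label the merged cluster DGIOPQUZ
final tree: (((((D:1/2,Z:1/2):6,P:13/2):43/12,(O:3,Q:3):85/12):163/60,(I:4,U:4):44/5):132/35,G:116/7)
total length: 29411/420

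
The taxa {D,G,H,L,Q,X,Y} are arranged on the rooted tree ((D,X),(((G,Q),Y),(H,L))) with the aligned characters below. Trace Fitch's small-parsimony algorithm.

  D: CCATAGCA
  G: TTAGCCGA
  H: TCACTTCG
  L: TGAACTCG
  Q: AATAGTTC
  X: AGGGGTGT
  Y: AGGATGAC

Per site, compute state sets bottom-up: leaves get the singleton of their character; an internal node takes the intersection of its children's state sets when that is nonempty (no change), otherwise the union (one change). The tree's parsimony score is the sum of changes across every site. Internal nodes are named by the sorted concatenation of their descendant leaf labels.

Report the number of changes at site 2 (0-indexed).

3

[col 0] DX: children D:{C}, X:{A} ∪→ {A,C}; cost 1
[col 0] GQ: children G:{T}, Q:{A} ∪→ {A,T}; cost 1
[col 0] GQY: children GQ:{A,T}, Y:{A} ∩→ {A}; cost 0
[col 0] HL: children H:{T}, L:{T} ∩→ {T}; cost 0
[col 0] GHLQY: children GQY:{A}, HL:{T} ∪→ {A,T}; cost 1
[col 0] DGHLQXY: children DX:{A,C}, GHLQY:{A,T} ∩→ {A}; cost 0
[col 1] DX: children D:{C}, X:{G} ∪→ {C,G}; cost 1
[col 1] GQ: children G:{T}, Q:{A} ∪→ {A,T}; cost 1
[col 1] GQY: children GQ:{A,T}, Y:{G} ∪→ {A,G,T}; cost 1
[col 1] HL: children H:{C}, L:{G} ∪→ {C,G}; cost 1
[col 1] GHLQY: children GQY:{A,G,T}, HL:{C,G} ∩→ {G}; cost 0
[col 1] DGHLQXY: children DX:{C,G}, GHLQY:{G} ∩→ {G}; cost 0
[col 2] DX: children D:{A}, X:{G} ∪→ {A,G}; cost 1
[col 2] GQ: children G:{A}, Q:{T} ∪→ {A,T}; cost 1
[col 2] GQY: children GQ:{A,T}, Y:{G} ∪→ {A,G,T}; cost 1
[col 2] HL: children H:{A}, L:{A} ∩→ {A}; cost 0
[col 2] GHLQY: children GQY:{A,G,T}, HL:{A} ∩→ {A}; cost 0
[col 2] DGHLQXY: children DX:{A,G}, GHLQY:{A} ∩→ {A}; cost 0
[col 3] DX: children D:{T}, X:{G} ∪→ {G,T}; cost 1
[col 3] GQ: children G:{G}, Q:{A} ∪→ {A,G}; cost 1
[col 3] GQY: children GQ:{A,G}, Y:{A} ∩→ {A}; cost 0
[col 3] HL: children H:{C}, L:{A} ∪→ {A,C}; cost 1
[col 3] GHLQY: children GQY:{A}, HL:{A,C} ∩→ {A}; cost 0
[col 3] DGHLQXY: children DX:{G,T}, GHLQY:{A} ∪→ {A,G,T}; cost 1
[col 4] DX: children D:{A}, X:{G} ∪→ {A,G}; cost 1
[col 4] GQ: children G:{C}, Q:{G} ∪→ {C,G}; cost 1
[col 4] GQY: children GQ:{C,G}, Y:{T} ∪→ {C,G,T}; cost 1
[col 4] HL: children H:{T}, L:{C} ∪→ {C,T}; cost 1
[col 4] GHLQY: children GQY:{C,G,T}, HL:{C,T} ∩→ {C,T}; cost 0
[col 4] DGHLQXY: children DX:{A,G}, GHLQY:{C,T} ∪→ {A,C,G,T}; cost 1
[col 5] DX: children D:{G}, X:{T} ∪→ {G,T}; cost 1
[col 5] GQ: children G:{C}, Q:{T} ∪→ {C,T}; cost 1
[col 5] GQY: children GQ:{C,T}, Y:{G} ∪→ {C,G,T}; cost 1
[col 5] HL: children H:{T}, L:{T} ∩→ {T}; cost 0
[col 5] GHLQY: children GQY:{C,G,T}, HL:{T} ∩→ {T}; cost 0
[col 5] DGHLQXY: children DX:{G,T}, GHLQY:{T} ∩→ {T}; cost 0
[col 6] DX: children D:{C}, X:{G} ∪→ {C,G}; cost 1
[col 6] GQ: children G:{G}, Q:{T} ∪→ {G,T}; cost 1
[col 6] GQY: children GQ:{G,T}, Y:{A} ∪→ {A,G,T}; cost 1
[col 6] HL: children H:{C}, L:{C} ∩→ {C}; cost 0
[col 6] GHLQY: children GQY:{A,G,T}, HL:{C} ∪→ {A,C,G,T}; cost 1
[col 6] DGHLQXY: children DX:{C,G}, GHLQY:{A,C,G,T} ∩→ {C,G}; cost 0
[col 7] DX: children D:{A}, X:{T} ∪→ {A,T}; cost 1
[col 7] GQ: children G:{A}, Q:{C} ∪→ {A,C}; cost 1
[col 7] GQY: children GQ:{A,C}, Y:{C} ∩→ {C}; cost 0
[col 7] HL: children H:{G}, L:{G} ∩→ {G}; cost 0
[col 7] GHLQY: children GQY:{C}, HL:{G} ∪→ {C,G}; cost 1
[col 7] DGHLQXY: children DX:{A,T}, GHLQY:{C,G} ∪→ {A,C,G,T}; cost 1
per-site changes: [3, 4, 3, 4, 5, 3, 4, 4]; total = 30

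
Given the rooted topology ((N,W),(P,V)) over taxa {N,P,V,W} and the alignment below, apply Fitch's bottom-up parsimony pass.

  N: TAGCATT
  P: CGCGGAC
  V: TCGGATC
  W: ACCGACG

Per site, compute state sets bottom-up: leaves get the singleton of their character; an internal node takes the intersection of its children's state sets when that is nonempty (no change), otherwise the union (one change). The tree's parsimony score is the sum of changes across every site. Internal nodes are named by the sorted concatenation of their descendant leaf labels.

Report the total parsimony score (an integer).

12

site 0, node NW: N={T} ∪ W={A} → {A,T} (+1)
site 0, node PV: P={C} ∪ V={T} → {C,T} (+1)
site 0, node NPVW: NW={A,T} ∩ PV={C,T} → {T} (+0)
site 1, node NW: N={A} ∪ W={C} → {A,C} (+1)
site 1, node PV: P={G} ∪ V={C} → {C,G} (+1)
site 1, node NPVW: NW={A,C} ∩ PV={C,G} → {C} (+0)
site 2, node NW: N={G} ∪ W={C} → {C,G} (+1)
site 2, node PV: P={C} ∪ V={G} → {C,G} (+1)
site 2, node NPVW: NW={C,G} ∩ PV={C,G} → {C,G} (+0)
site 3, node NW: N={C} ∪ W={G} → {C,G} (+1)
site 3, node PV: P={G} ∩ V={G} → {G} (+0)
site 3, node NPVW: NW={C,G} ∩ PV={G} → {G} (+0)
site 4, node NW: N={A} ∩ W={A} → {A} (+0)
site 4, node PV: P={G} ∪ V={A} → {A,G} (+1)
site 4, node NPVW: NW={A} ∩ PV={A,G} → {A} (+0)
site 5, node NW: N={T} ∪ W={C} → {C,T} (+1)
site 5, node PV: P={A} ∪ V={T} → {A,T} (+1)
site 5, node NPVW: NW={C,T} ∩ PV={A,T} → {T} (+0)
site 6, node NW: N={T} ∪ W={G} → {G,T} (+1)
site 6, node PV: P={C} ∩ V={C} → {C} (+0)
site 6, node NPVW: NW={G,T} ∪ PV={C} → {C,G,T} (+1)
per-site changes: [2, 2, 2, 1, 1, 2, 2]; total = 12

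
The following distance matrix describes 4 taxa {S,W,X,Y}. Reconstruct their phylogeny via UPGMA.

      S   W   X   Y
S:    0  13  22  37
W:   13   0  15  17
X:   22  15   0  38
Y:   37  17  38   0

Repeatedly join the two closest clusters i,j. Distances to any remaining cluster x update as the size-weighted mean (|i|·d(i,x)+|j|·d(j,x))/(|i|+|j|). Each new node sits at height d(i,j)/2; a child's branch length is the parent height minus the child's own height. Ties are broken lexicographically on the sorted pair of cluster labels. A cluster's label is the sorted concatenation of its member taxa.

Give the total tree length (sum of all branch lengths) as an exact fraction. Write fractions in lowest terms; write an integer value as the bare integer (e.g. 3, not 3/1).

557/12

step 1: merge (S,W) at d=13; branch lengths S→13/2, W→13/2; new cluster SW
  updated: d(SW,X)=37/2, d(SW,Y)=27
step 2: merge (SW,X) at d=37/2; branch lengths SW→11/4, X→37/4; new cluster SWX
  updated: d(SWX,Y)=92/3
step 3: merge (SWX,Y) at d=92/3; branch lengths SWX→73/12, Y→46/3; new cluster SWXY
final tree: (((S:13/2,W:13/2):11/4,X:37/4):73/12,Y:46/3)
total length: 557/12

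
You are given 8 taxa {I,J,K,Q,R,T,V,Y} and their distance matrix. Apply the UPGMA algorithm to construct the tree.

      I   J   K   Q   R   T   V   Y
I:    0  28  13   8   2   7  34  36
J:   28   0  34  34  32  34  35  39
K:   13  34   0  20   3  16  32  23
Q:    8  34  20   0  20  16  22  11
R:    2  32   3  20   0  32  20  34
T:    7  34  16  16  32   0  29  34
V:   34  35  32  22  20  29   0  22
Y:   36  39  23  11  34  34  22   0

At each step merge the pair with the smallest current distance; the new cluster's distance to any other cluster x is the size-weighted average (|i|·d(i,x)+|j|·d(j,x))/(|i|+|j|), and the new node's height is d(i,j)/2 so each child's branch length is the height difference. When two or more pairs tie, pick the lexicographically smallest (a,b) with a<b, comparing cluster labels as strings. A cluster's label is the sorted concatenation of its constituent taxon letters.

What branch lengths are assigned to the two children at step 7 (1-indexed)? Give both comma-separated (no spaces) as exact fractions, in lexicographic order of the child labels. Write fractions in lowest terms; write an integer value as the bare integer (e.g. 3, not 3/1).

115/28,118/7

1. join I+R (d=2) ⇒ IR; edges |I|=1, |R|=1
  updated: d(IR,J)=30, d(IR,K)=8, d(IR,Q)=14, d(IR,T)=39/2, d(IR,V)=27, d(IR,Y)=35
2. join IR+K (d=8) ⇒ IKR; edges |IR|=3, |K|=4
  updated: d(IKR,J)=94/3, d(IKR,Q)=16, d(IKR,T)=55/3, d(IKR,V)=86/3, d(IKR,Y)=31
3. join Q+Y (d=11) ⇒ QY; edges |Q|=11/2, |Y|=11/2
  updated: d(IKR,QY)=47/2, d(J,QY)=73/2, d(QY,T)=25, d(QY,V)=22
4. join IKR+T (d=55/3) ⇒ IKRT; edges |IKR|=31/6, |T|=55/6
  updated: d(IKRT,J)=32, d(IKRT,QY)=191/8, d(IKRT,V)=115/4
5. join QY+V (d=22) ⇒ QVY; edges |QY|=11/2, |V|=11
  updated: d(IKRT,QVY)=51/2, d(J,QVY)=36
6. join IKRT+QVY (d=51/2) ⇒ IKQRTVY; edges |IKRT|=43/12, |QVY|=7/4
  updated: d(IKQRTVY,J)=236/7
7. join IKQRTVY+J (d=236/7) ⇒ IJKQRTVY; edges |IKQRTVY|=115/28, |J|=118/7
final tree: (((((I:1,R:1):3,K:4):31/6,T:55/6):43/12,((Q:11/2,Y:11/2):11/2,V:11):7/4):115/28,J:118/7)
total length: 6479/84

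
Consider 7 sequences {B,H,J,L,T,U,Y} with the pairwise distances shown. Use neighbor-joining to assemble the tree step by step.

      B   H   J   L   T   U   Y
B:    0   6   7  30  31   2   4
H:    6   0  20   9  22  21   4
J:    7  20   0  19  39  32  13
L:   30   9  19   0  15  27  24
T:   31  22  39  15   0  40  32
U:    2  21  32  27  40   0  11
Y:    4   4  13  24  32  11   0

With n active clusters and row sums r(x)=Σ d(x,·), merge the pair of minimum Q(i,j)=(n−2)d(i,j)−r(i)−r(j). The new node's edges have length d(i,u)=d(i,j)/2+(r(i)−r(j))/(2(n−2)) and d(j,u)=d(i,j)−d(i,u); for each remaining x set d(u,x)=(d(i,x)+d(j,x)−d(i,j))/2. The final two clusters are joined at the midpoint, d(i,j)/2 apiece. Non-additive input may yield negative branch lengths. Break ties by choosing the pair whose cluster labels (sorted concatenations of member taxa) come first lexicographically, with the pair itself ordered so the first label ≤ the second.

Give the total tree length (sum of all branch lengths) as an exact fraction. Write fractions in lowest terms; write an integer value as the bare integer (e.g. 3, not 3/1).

801/16

step 1: merge (L,T) at d=15, Q=-228; branch lengths L→2, T→13; new cluster LT
  updated: d(B,LT)=23, d(H,LT)=8, d(J,LT)=43/2, d(LT,U)=26, d(LT,Y)=41/2
step 2: merge (B,U) at d=2, Q=-126; branch lengths B→-21/4, U→29/4; new cluster BU
  updated: d(BU,H)=25/2, d(BU,J)=37/2, d(BU,LT)=47/2, d(BU,Y)=13/2
step 3: merge (H,LT) at d=8, Q=-94; branch lengths H→-5/6, LT→53/6; new cluster HLT
  updated: d(BU,HLT)=14, d(HLT,J)=67/4, d(HLT,Y)=33/4
step 4: merge (BU,Y) at d=13/2, Q=-215/4; branch lengths BU→97/16, Y→7/16; new cluster BUY
  updated: d(BUY,HLT)=63/8, d(BUY,J)=25/2
step 5: merge (BUY,HLT) at d=63/8, Q=-297/8; branch lengths BUY→29/16, HLT→97/16; new cluster BHLTUY
  updated: d(BHLTUY,J)=171/16
step 6: merge (BHLTUY,J) at d=171/16; branch lengths BHLTUY→171/32, J→171/32; new cluster BHJLTUY
final tree: ((((B:-21/4,U:29/4):97/16,Y:7/16):29/16,(H:-5/6,(L:2,T:13):53/6):97/16):171/32,J:171/32)
total length: 801/16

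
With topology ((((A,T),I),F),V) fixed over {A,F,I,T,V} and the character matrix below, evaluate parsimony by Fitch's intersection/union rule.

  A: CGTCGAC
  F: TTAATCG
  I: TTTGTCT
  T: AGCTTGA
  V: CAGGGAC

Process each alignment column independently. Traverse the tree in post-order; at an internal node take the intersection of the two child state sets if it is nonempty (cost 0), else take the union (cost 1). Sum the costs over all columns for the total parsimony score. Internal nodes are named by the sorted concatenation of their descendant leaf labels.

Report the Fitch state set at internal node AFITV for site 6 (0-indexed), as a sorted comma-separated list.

C

[col 0] AT: children A:{C}, T:{A} ∪→ {A,C}; cost 1
[col 0] AIT: children AT:{A,C}, I:{T} ∪→ {A,C,T}; cost 1
[col 0] AFIT: children AIT:{A,C,T}, F:{T} ∩→ {T}; cost 0
[col 0] AFITV: children AFIT:{T}, V:{C} ∪→ {C,T}; cost 1
[col 1] AT: children A:{G}, T:{G} ∩→ {G}; cost 0
[col 1] AIT: children AT:{G}, I:{T} ∪→ {G,T}; cost 1
[col 1] AFIT: children AIT:{G,T}, F:{T} ∩→ {T}; cost 0
[col 1] AFITV: children AFIT:{T}, V:{A} ∪→ {A,T}; cost 1
[col 2] AT: children A:{T}, T:{C} ∪→ {C,T}; cost 1
[col 2] AIT: children AT:{C,T}, I:{T} ∩→ {T}; cost 0
[col 2] AFIT: children AIT:{T}, F:{A} ∪→ {A,T}; cost 1
[col 2] AFITV: children AFIT:{A,T}, V:{G} ∪→ {A,G,T}; cost 1
[col 3] AT: children A:{C}, T:{T} ∪→ {C,T}; cost 1
[col 3] AIT: children AT:{C,T}, I:{G} ∪→ {C,G,T}; cost 1
[col 3] AFIT: children AIT:{C,G,T}, F:{A} ∪→ {A,C,G,T}; cost 1
[col 3] AFITV: children AFIT:{A,C,G,T}, V:{G} ∩→ {G}; cost 0
[col 4] AT: children A:{G}, T:{T} ∪→ {G,T}; cost 1
[col 4] AIT: children AT:{G,T}, I:{T} ∩→ {T}; cost 0
[col 4] AFIT: children AIT:{T}, F:{T} ∩→ {T}; cost 0
[col 4] AFITV: children AFIT:{T}, V:{G} ∪→ {G,T}; cost 1
[col 5] AT: children A:{A}, T:{G} ∪→ {A,G}; cost 1
[col 5] AIT: children AT:{A,G}, I:{C} ∪→ {A,C,G}; cost 1
[col 5] AFIT: children AIT:{A,C,G}, F:{C} ∩→ {C}; cost 0
[col 5] AFITV: children AFIT:{C}, V:{A} ∪→ {A,C}; cost 1
[col 6] AT: children A:{C}, T:{A} ∪→ {A,C}; cost 1
[col 6] AIT: children AT:{A,C}, I:{T} ∪→ {A,C,T}; cost 1
[col 6] AFIT: children AIT:{A,C,T}, F:{G} ∪→ {A,C,G,T}; cost 1
[col 6] AFITV: children AFIT:{A,C,G,T}, V:{C} ∩→ {C}; cost 0
per-site changes: [3, 2, 3, 3, 2, 3, 3]; total = 19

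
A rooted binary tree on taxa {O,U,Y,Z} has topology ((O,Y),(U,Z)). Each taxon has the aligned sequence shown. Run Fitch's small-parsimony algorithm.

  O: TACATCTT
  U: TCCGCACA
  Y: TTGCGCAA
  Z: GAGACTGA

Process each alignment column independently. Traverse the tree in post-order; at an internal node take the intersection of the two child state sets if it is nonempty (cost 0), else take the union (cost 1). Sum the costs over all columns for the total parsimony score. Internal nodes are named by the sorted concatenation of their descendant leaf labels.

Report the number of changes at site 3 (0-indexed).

2

[col 0] OY: children O:{T}, Y:{T} ∩→ {T}; cost 0
[col 0] UZ: children U:{T}, Z:{G} ∪→ {G,T}; cost 1
[col 0] OUYZ: children OY:{T}, UZ:{G,T} ∩→ {T}; cost 0
[col 1] OY: children O:{A}, Y:{T} ∪→ {A,T}; cost 1
[col 1] UZ: children U:{C}, Z:{A} ∪→ {A,C}; cost 1
[col 1] OUYZ: children OY:{A,T}, UZ:{A,C} ∩→ {A}; cost 0
[col 2] OY: children O:{C}, Y:{G} ∪→ {C,G}; cost 1
[col 2] UZ: children U:{C}, Z:{G} ∪→ {C,G}; cost 1
[col 2] OUYZ: children OY:{C,G}, UZ:{C,G} ∩→ {C,G}; cost 0
[col 3] OY: children O:{A}, Y:{C} ∪→ {A,C}; cost 1
[col 3] UZ: children U:{G}, Z:{A} ∪→ {A,G}; cost 1
[col 3] OUYZ: children OY:{A,C}, UZ:{A,G} ∩→ {A}; cost 0
[col 4] OY: children O:{T}, Y:{G} ∪→ {G,T}; cost 1
[col 4] UZ: children U:{C}, Z:{C} ∩→ {C}; cost 0
[col 4] OUYZ: children OY:{G,T}, UZ:{C} ∪→ {C,G,T}; cost 1
[col 5] OY: children O:{C}, Y:{C} ∩→ {C}; cost 0
[col 5] UZ: children U:{A}, Z:{T} ∪→ {A,T}; cost 1
[col 5] OUYZ: children OY:{C}, UZ:{A,T} ∪→ {A,C,T}; cost 1
[col 6] OY: children O:{T}, Y:{A} ∪→ {A,T}; cost 1
[col 6] UZ: children U:{C}, Z:{G} ∪→ {C,G}; cost 1
[col 6] OUYZ: children OY:{A,T}, UZ:{C,G} ∪→ {A,C,G,T}; cost 1
[col 7] OY: children O:{T}, Y:{A} ∪→ {A,T}; cost 1
[col 7] UZ: children U:{A}, Z:{A} ∩→ {A}; cost 0
[col 7] OUYZ: children OY:{A,T}, UZ:{A} ∩→ {A}; cost 0
per-site changes: [1, 2, 2, 2, 2, 2, 3, 1]; total = 15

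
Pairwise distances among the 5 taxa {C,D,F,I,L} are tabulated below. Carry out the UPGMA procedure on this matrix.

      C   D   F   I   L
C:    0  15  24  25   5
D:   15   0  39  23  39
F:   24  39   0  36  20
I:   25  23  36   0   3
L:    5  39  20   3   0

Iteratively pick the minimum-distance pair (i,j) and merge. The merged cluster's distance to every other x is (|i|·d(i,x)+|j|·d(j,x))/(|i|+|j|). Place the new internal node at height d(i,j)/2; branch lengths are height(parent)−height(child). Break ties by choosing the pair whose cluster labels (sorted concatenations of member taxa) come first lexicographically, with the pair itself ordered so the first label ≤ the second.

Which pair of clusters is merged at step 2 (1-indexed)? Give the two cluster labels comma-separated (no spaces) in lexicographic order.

step 1: merge (I,L) at d=3; branch lengths I→3/2, L→3/2; new cluster IL
  updated: d(C,IL)=15, d(D,IL)=31, d(F,IL)=28
step 2: merge (C,D) at d=15; branch lengths C→15/2, D→15/2; new cluster CD
  updated: d(CD,F)=63/2, d(CD,IL)=23
step 3: merge (CD,IL) at d=23; branch lengths CD→4, IL→10; new cluster CDIL
  updated: d(CDIL,F)=119/4
step 4: merge (CDIL,F) at d=119/4; branch lengths CDIL→27/8, F→119/8; new cluster CDFIL
final tree: (((C:15/2,D:15/2):4,(I:3/2,L:3/2):10):27/8,F:119/8)
total length: 201/4

C,D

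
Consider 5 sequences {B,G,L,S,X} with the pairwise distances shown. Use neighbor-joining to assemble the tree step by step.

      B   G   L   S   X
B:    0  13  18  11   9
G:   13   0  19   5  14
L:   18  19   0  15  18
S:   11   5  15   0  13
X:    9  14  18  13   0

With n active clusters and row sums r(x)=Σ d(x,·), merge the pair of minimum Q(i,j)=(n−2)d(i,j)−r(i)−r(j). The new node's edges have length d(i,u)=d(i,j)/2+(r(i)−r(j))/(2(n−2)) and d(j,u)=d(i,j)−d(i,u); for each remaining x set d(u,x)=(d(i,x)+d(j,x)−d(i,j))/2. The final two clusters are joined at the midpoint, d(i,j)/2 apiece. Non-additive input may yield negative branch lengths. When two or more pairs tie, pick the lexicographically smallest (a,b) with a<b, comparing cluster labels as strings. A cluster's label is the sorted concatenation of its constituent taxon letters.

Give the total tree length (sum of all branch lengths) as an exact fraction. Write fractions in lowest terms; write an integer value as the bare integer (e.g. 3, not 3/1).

247/8

step 1: merge (G,S) at d=5, Q=-80; branch lengths G→11/3, S→4/3; new cluster GS
  updated: d(B,GS)=19/2, d(GS,L)=29/2, d(GS,X)=11
step 2: merge (B,X) at d=9, Q=-113/2; branch lengths B→33/8, X→39/8; new cluster BX
  updated: d(BX,GS)=23/4, d(BX,L)=27/2
step 3: merge (BX,GS) at d=23/4, Q=-135/4; branch lengths BX→19/8, GS→27/8; new cluster BGSX
  updated: d(BGSX,L)=89/8
step 4: merge (BGSX,L) at d=89/8; branch lengths BGSX→89/16, L→89/16; new cluster BGLSX
final tree: (((B:33/8,X:39/8):19/8,(G:11/3,S:4/3):27/8):89/16,L:89/16)
total length: 247/8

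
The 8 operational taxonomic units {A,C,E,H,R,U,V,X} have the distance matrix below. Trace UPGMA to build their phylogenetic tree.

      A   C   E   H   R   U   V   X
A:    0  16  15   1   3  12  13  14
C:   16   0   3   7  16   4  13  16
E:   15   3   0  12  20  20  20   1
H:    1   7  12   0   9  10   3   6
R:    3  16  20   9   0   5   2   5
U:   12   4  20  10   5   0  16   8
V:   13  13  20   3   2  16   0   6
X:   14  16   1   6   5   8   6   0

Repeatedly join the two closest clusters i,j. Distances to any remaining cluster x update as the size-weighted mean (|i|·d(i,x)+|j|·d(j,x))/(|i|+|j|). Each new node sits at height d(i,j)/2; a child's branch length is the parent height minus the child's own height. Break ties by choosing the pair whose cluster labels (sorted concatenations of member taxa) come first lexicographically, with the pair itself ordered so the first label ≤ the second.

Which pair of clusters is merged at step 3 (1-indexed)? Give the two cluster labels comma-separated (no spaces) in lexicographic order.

iteration 1: select A,H (d=1); attach at lengths (1/2, 1/2); label the merged cluster AH
  updated: d(AH,C)=23/2, d(AH,E)=27/2, d(AH,R)=6, d(AH,U)=11, d(AH,V)=8, d(AH,X)=10
iteration 2: select E,X (d=1); attach at lengths (1/2, 1/2); label the merged cluster EX
  updated: d(AH,EX)=47/4, d(C,EX)=19/2, d(EX,R)=25/2, d(EX,U)=14, d(EX,V)=13
iteration 3: select R,V (d=2); attach at lengths (1, 1); label the merged cluster RV
  updated: d(AH,RV)=7, d(C,RV)=29/2, d(EX,RV)=51/4, d(RV,U)=21/2
iteration 4: select C,U (d=4); attach at lengths (2, 2); label the merged cluster CU
  updated: d(AH,CU)=45/4, d(CU,EX)=47/4, d(CU,RV)=25/2
iteration 5: select AH,RV (d=7); attach at lengths (3, 5/2); label the merged cluster AHRV
  updated: d(AHRV,CU)=95/8, d(AHRV,EX)=49/4
iteration 6: select CU,EX (d=47/4); attach at lengths (31/8, 43/8); label the merged cluster CEUX
  updated: d(AHRV,CEUX)=193/16
iteration 7: select AHRV,CEUX (d=193/16); attach at lengths (81/32, 5/32); label the merged cluster ACEHRUVX
final tree: (((A:1/2,H:1/2):3,(R:1,V:1):5/2):81/32,((C:2,U:2):31/8,(E:1/2,X:1/2):43/8):5/32)
total length: 407/16

R,V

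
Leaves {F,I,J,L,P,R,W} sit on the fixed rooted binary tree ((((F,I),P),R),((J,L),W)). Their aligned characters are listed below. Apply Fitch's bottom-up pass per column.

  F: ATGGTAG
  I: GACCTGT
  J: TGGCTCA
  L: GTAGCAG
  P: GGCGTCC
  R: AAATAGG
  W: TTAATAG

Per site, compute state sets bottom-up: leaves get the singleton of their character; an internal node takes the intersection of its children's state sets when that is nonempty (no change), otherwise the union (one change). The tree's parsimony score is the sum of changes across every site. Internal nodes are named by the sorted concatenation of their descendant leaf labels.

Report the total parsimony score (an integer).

site 0, node FI: F={A} ∪ I={G} → {A,G} (+1)
site 0, node FIP: FI={A,G} ∩ P={G} → {G} (+0)
site 0, node FIPR: FIP={G} ∪ R={A} → {A,G} (+1)
site 0, node JL: J={T} ∪ L={G} → {G,T} (+1)
site 0, node JLW: JL={G,T} ∩ W={T} → {T} (+0)
site 0, node FIJLPRW: FIPR={A,G} ∪ JLW={T} → {A,G,T} (+1)
site 1, node FI: F={T} ∪ I={A} → {A,T} (+1)
site 1, node FIP: FI={A,T} ∪ P={G} → {A,G,T} (+1)
site 1, node FIPR: FIP={A,G,T} ∩ R={A} → {A} (+0)
site 1, node JL: J={G} ∪ L={T} → {G,T} (+1)
site 1, node JLW: JL={G,T} ∩ W={T} → {T} (+0)
site 1, node FIJLPRW: FIPR={A} ∪ JLW={T} → {A,T} (+1)
site 2, node FI: F={G} ∪ I={C} → {C,G} (+1)
site 2, node FIP: FI={C,G} ∩ P={C} → {C} (+0)
site 2, node FIPR: FIP={C} ∪ R={A} → {A,C} (+1)
site 2, node JL: J={G} ∪ L={A} → {A,G} (+1)
site 2, node JLW: JL={A,G} ∩ W={A} → {A} (+0)
site 2, node FIJLPRW: FIPR={A,C} ∩ JLW={A} → {A} (+0)
site 3, node FI: F={G} ∪ I={C} → {C,G} (+1)
site 3, node FIP: FI={C,G} ∩ P={G} → {G} (+0)
site 3, node FIPR: FIP={G} ∪ R={T} → {G,T} (+1)
site 3, node JL: J={C} ∪ L={G} → {C,G} (+1)
site 3, node JLW: JL={C,G} ∪ W={A} → {A,C,G} (+1)
site 3, node FIJLPRW: FIPR={G,T} ∩ JLW={A,C,G} → {G} (+0)
site 4, node FI: F={T} ∩ I={T} → {T} (+0)
site 4, node FIP: FI={T} ∩ P={T} → {T} (+0)
site 4, node FIPR: FIP={T} ∪ R={A} → {A,T} (+1)
site 4, node JL: J={T} ∪ L={C} → {C,T} (+1)
site 4, node JLW: JL={C,T} ∩ W={T} → {T} (+0)
site 4, node FIJLPRW: FIPR={A,T} ∩ JLW={T} → {T} (+0)
site 5, node FI: F={A} ∪ I={G} → {A,G} (+1)
site 5, node FIP: FI={A,G} ∪ P={C} → {A,C,G} (+1)
site 5, node FIPR: FIP={A,C,G} ∩ R={G} → {G} (+0)
site 5, node JL: J={C} ∪ L={A} → {A,C} (+1)
site 5, node JLW: JL={A,C} ∩ W={A} → {A} (+0)
site 5, node FIJLPRW: FIPR={G} ∪ JLW={A} → {A,G} (+1)
site 6, node FI: F={G} ∪ I={T} → {G,T} (+1)
site 6, node FIP: FI={G,T} ∪ P={C} → {C,G,T} (+1)
site 6, node FIPR: FIP={C,G,T} ∩ R={G} → {G} (+0)
site 6, node JL: J={A} ∪ L={G} → {A,G} (+1)
site 6, node JLW: JL={A,G} ∩ W={G} → {G} (+0)
site 6, node FIJLPRW: FIPR={G} ∩ JLW={G} → {G} (+0)
per-site changes: [4, 4, 3, 4, 2, 4, 3]; total = 24

24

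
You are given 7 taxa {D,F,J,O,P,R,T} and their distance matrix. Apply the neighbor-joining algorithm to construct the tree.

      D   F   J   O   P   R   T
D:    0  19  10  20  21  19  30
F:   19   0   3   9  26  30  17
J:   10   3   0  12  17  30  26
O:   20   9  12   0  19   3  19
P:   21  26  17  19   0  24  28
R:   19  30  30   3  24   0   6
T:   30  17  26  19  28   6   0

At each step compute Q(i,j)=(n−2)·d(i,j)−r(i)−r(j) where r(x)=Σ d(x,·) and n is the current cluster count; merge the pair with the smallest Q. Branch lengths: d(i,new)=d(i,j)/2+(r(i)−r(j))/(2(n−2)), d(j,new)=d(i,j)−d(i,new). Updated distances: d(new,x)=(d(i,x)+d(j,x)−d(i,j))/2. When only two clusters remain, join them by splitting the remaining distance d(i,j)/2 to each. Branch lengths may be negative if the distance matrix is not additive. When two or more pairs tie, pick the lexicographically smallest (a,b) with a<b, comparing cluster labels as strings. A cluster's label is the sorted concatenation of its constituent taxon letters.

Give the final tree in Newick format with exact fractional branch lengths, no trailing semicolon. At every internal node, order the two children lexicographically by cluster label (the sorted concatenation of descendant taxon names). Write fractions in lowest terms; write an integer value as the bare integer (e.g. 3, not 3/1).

(((D:261/32,(F:31/8,J:-7/8):155/32):71/32,(O:1/4,(R:8/5,T:22/5):31/4):167/32):377/64,P:377/64)

iteration 1: select R,T (d=6, Q=-208); attach at lengths (8/5, 22/5); label the merged cluster RT
  updated: d(D,RT)=43/2, d(F,RT)=41/2, d(J,RT)=25, d(O,RT)=8, d(P,RT)=23
iteration 2: select O,RT (d=8, Q=-134); attach at lengths (1/4, 31/4); label the merged cluster ORT
  updated: d(D,ORT)=67/4, d(F,ORT)=43/4, d(J,ORT)=29/2, d(ORT,P)=17
iteration 3: select F,J (d=3, Q=-377/4); attach at lengths (31/8, -7/8); label the merged cluster FJ
  updated: d(D,FJ)=13, d(FJ,ORT)=89/8, d(FJ,P)=20
iteration 4: select D,FJ (d=13, Q=-551/8); attach at lengths (261/32, 155/32); label the merged cluster DFJ
  updated: d(DFJ,ORT)=119/16, d(DFJ,P)=14
iteration 5: select DFJ,ORT (d=119/16, Q=-615/16); attach at lengths (71/32, 167/32); label the merged cluster DFJORT
  updated: d(DFJORT,P)=377/32
iteration 6: select DFJORT,P (d=377/32); attach at lengths (377/64, 377/64); label the merged cluster DFJOPRT
final tree: (((D:261/32,(F:31/8,J:-7/8):155/32):71/32,(O:1/4,(R:8/5,T:22/5):31/4):167/32):377/64,P:377/64)
total length: 1575/32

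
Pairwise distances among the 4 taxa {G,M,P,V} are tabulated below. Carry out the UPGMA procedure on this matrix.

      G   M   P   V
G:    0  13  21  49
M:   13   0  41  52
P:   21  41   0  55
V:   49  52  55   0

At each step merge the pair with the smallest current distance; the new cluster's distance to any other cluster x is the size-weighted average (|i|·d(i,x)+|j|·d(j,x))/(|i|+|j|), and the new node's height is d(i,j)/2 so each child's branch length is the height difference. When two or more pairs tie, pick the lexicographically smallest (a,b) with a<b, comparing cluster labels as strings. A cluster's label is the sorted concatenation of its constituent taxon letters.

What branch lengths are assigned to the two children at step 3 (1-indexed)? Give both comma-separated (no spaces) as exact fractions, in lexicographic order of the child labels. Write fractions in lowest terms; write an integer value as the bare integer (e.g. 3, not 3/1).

21/2,26

1. join G+M (d=13) ⇒ GM; edges |G|=13/2, |M|=13/2
  updated: d(GM,P)=31, d(GM,V)=101/2
2. join GM+P (d=31) ⇒ GMP; edges |GM|=9, |P|=31/2
  updated: d(GMP,V)=52
3. join GMP+V (d=52) ⇒ GMPV; edges |GMP|=21/2, |V|=26
final tree: (((G:13/2,M:13/2):9,P:31/2):21/2,V:26)
total length: 74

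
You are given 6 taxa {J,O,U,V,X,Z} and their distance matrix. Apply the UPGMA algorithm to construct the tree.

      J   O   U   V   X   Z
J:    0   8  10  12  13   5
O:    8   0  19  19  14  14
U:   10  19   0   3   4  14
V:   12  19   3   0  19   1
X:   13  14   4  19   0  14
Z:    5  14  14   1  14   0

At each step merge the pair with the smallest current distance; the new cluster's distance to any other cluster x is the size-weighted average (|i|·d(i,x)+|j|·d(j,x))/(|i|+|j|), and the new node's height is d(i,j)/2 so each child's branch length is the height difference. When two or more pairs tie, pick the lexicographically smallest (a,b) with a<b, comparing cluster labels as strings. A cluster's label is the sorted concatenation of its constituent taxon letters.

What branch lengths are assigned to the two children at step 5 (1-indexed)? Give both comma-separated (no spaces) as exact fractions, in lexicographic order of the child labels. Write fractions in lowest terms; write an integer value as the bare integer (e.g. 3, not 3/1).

3/8,37/8

step 1: merge (V,Z) at d=1; branch lengths V→1/2, Z→1/2; new cluster VZ
  updated: d(J,VZ)=17/2, d(O,VZ)=33/2, d(U,VZ)=17/2, d(VZ,X)=33/2
step 2: merge (U,X) at d=4; branch lengths U→2, X→2; new cluster UX
  updated: d(J,UX)=23/2, d(O,UX)=33/2, d(UX,VZ)=25/2
step 3: merge (J,O) at d=8; branch lengths J→4, O→4; new cluster JO
  updated: d(JO,UX)=14, d(JO,VZ)=25/2
step 4: merge (JO,VZ) at d=25/2; branch lengths JO→9/4, VZ→23/4; new cluster JOVZ
  updated: d(JOVZ,UX)=53/4
step 5: merge (JOVZ,UX) at d=53/4; branch lengths JOVZ→3/8, UX→37/8; new cluster JOUVXZ
final tree: (((J:4,O:4):9/4,(V:1/2,Z:1/2):23/4):3/8,(U:2,X:2):37/8)
total length: 26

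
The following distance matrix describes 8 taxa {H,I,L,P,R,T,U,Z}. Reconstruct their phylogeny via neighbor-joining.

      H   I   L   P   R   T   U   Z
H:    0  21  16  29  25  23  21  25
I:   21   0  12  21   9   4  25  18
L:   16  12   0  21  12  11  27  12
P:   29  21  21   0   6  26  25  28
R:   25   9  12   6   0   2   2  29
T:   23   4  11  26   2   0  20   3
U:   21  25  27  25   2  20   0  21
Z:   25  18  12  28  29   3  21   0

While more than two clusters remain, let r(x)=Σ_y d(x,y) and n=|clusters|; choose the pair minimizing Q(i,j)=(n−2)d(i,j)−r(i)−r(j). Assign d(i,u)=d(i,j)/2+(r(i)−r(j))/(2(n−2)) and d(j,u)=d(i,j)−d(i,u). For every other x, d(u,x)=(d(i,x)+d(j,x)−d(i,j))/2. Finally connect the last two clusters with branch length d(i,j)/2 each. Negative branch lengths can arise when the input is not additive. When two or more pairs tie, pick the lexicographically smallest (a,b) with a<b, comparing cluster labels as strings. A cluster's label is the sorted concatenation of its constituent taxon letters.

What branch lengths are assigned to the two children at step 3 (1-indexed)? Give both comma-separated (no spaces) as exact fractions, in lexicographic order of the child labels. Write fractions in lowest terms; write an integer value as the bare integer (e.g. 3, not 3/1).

1. join R+U (d=2, Q=-214) ⇒ RU; edges |R|=-11/3, |U|=17/3
  updated: d(H,RU)=22, d(I,RU)=16, d(L,RU)=37/2, d(P,RU)=29/2, d(RU,T)=10, d(RU,Z)=24
2. join P+RU (d=29/2, Q=-172) ⇒ PRU; edges |P|=107/10, |RU|=19/5
  updated: d(H,PRU)=73/4, d(I,PRU)=45/4, d(L,PRU)=25/2, d(PRU,T)=43/4, d(PRU,Z)=75/4
3. join T+Z (d=3, Q=-233/2) ⇒ TZ; edges |T|=-13/8, |Z|=37/8
  updated: d(H,TZ)=45/2, d(I,TZ)=19/2, d(L,TZ)=10, d(PRU,TZ)=53/4
4. join I+TZ (d=19/2, Q=-161/2) ⇒ ITZ; edges |I|=9/2, |TZ|=5
  updated: d(H,ITZ)=17, d(ITZ,L)=25/4, d(ITZ,PRU)=15/2
5. join H+L (d=16, Q=-54) ⇒ HL; edges |H|=97/8, |L|=31/8
  updated: d(HL,ITZ)=29/8, d(HL,PRU)=59/8
6. join HL+ITZ (d=29/8, Q=-37/2) ⇒ HILTZ; edges |HL|=7/4, |ITZ|=15/8
  updated: d(HILTZ,PRU)=45/8
7. join HILTZ+PRU (d=45/8) ⇒ HILPRTUZ; edges |HILTZ|=45/16, |PRU|=45/16
final tree: (((H:97/8,L:31/8):7/4,(I:9/2,(T:-13/8,Z:37/8):5):15/8):45/16,(P:107/10,(R:-11/3,U:17/3):19/5):45/16)
total length: 217/4

-13/8,37/8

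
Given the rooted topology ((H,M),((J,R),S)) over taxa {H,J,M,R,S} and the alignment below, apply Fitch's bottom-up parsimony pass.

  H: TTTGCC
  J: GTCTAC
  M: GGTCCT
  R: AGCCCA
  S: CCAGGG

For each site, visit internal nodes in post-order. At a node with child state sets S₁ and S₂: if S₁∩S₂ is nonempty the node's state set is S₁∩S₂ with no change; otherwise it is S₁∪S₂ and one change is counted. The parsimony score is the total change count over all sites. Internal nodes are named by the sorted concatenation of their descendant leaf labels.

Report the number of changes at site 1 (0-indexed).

site 0, node HM: H={T} ∪ M={G} → {G,T} (+1)
site 0, node JR: J={G} ∪ R={A} → {A,G} (+1)
site 0, node JRS: JR={A,G} ∪ S={C} → {A,C,G} (+1)
site 0, node HJMRS: HM={G,T} ∩ JRS={A,C,G} → {G} (+0)
site 1, node HM: H={T} ∪ M={G} → {G,T} (+1)
site 1, node JR: J={T} ∪ R={G} → {G,T} (+1)
site 1, node JRS: JR={G,T} ∪ S={C} → {C,G,T} (+1)
site 1, node HJMRS: HM={G,T} ∩ JRS={C,G,T} → {G,T} (+0)
site 2, node HM: H={T} ∩ M={T} → {T} (+0)
site 2, node JR: J={C} ∩ R={C} → {C} (+0)
site 2, node JRS: JR={C} ∪ S={A} → {A,C} (+1)
site 2, node HJMRS: HM={T} ∪ JRS={A,C} → {A,C,T} (+1)
site 3, node HM: H={G} ∪ M={C} → {C,G} (+1)
site 3, node JR: J={T} ∪ R={C} → {C,T} (+1)
site 3, node JRS: JR={C,T} ∪ S={G} → {C,G,T} (+1)
site 3, node HJMRS: HM={C,G} ∩ JRS={C,G,T} → {C,G} (+0)
site 4, node HM: H={C} ∩ M={C} → {C} (+0)
site 4, node JR: J={A} ∪ R={C} → {A,C} (+1)
site 4, node JRS: JR={A,C} ∪ S={G} → {A,C,G} (+1)
site 4, node HJMRS: HM={C} ∩ JRS={A,C,G} → {C} (+0)
site 5, node HM: H={C} ∪ M={T} → {C,T} (+1)
site 5, node JR: J={C} ∪ R={A} → {A,C} (+1)
site 5, node JRS: JR={A,C} ∪ S={G} → {A,C,G} (+1)
site 5, node HJMRS: HM={C,T} ∩ JRS={A,C,G} → {C} (+0)
per-site changes: [3, 3, 2, 3, 2, 3]; total = 16

3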